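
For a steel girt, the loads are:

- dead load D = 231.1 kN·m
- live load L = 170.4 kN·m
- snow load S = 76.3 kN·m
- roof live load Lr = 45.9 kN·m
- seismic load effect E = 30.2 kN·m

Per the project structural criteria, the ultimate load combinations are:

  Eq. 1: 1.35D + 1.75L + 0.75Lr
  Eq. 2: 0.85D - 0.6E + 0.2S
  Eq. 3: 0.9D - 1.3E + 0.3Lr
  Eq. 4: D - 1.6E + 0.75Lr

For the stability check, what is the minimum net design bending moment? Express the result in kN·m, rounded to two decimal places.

182.50 kN·m

Eq. 1: 1.35(231.1) + 1.75(170.4) + 0.75(45.9) = 644.61
Eq. 2: 0.85(231.1) - 0.6(30.2) + 0.2(76.3) = 196.44 - 18.12 + 15.26 = 193.58
Eq. 3: 0.9(231.1) - 1.3(30.2) + 0.3(45.9) = 207.99 - 39.26 + 13.77 = 182.50
Eq. 4: 1.0(231.1) - 1.6(30.2) + 0.75(45.9) = 231.10 - 48.32 + 34.43 = 217.21
Combination 3 gives the minimum: 182.50 kN·m.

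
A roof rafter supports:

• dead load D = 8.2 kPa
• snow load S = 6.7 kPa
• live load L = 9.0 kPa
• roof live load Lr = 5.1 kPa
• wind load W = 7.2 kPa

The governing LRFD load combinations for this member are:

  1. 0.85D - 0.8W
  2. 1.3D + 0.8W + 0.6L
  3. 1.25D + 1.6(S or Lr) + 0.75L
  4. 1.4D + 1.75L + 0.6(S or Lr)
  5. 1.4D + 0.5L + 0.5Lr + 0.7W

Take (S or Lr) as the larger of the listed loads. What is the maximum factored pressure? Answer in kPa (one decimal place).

(S or Lr) → S = 6.7 kPa.
1. 0.85(8.2) - 0.8(7.2) = 7.0 - 5.8 = 1.2
2. 1.3(8.2) + 0.8(7.2) + 0.6(9.0) = 21.8
3. 1.25(8.2) + 1.6(6.7) + 0.75(9.0) = 27.7
4. 1.4(8.2) + 1.75(9.0) + 0.6(6.7) = 11.5 + 15.8 + 4.0 = 31.3
5. 1.4(8.2) + 0.5(9.0) + 0.5(5.1) + 0.7(7.2) = 11.5 + 4.5 + 2.6 + 5.0 = 23.6
The controlling combination is 4, giving 31.3 kPa.

31.3 kPa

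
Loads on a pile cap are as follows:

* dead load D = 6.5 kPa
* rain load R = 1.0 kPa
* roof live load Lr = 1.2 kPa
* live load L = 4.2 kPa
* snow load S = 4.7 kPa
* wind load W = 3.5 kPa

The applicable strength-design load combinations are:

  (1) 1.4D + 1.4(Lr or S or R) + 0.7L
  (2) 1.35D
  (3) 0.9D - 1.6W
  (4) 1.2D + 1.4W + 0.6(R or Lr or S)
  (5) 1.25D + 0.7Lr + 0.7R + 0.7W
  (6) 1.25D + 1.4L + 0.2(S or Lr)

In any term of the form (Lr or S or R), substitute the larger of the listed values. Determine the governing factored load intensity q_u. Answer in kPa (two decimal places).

18.62 kPa

(Lr or S or R) → S = 4.7 kPa; (R or Lr or S) → S = 4.7 kPa; (S or Lr) → S = 4.7 kPa.
(1) 1.4(6.5) + 1.4(4.7) + 0.7(4.2) = 9.10 + 6.58 + 2.94 = 18.62
(2) 1.35(6.5) = 8.78
(3) 0.9(6.5) - 1.6(3.5) = 5.85 - 5.60 = 0.25
(4) 1.2(6.5) + 1.4(3.5) + 0.6(4.7) = 7.80 + 4.90 + 2.82 = 15.52
(5) 1.25(6.5) + 0.7(1.2) + 0.7(1.0) + 0.7(3.5) = 8.13 + 0.84 + 0.70 + 2.45 = 12.12
(6) 1.25(6.5) + 1.4(4.2) + 0.2(4.7) = 8.13 + 5.88 + 0.94 = 14.95
Maximum is from combination 1.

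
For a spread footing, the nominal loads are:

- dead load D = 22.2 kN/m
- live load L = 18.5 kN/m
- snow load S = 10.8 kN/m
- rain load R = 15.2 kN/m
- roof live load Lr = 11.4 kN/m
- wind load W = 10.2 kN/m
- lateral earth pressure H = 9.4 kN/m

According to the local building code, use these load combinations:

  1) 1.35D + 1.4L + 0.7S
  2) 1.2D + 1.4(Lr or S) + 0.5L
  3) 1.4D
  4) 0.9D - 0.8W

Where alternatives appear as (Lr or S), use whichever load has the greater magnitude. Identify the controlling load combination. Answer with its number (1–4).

(Lr or S) → Lr = 11.4 kN/m.
1) 1.35(22.2) + 1.4(18.5) + 0.7(10.8) = 63.4
2) 1.2(22.2) + 1.4(11.4) + 0.5(18.5) = 26.6 + 16.0 + 9.3 = 51.9
3) 1.4(22.2) = 31.1
4) 0.9(22.2) - 0.8(10.2) = 20.0 - 8.2 = 11.8
The largest value is 63.4 kN/m from combination 1.

Combination 1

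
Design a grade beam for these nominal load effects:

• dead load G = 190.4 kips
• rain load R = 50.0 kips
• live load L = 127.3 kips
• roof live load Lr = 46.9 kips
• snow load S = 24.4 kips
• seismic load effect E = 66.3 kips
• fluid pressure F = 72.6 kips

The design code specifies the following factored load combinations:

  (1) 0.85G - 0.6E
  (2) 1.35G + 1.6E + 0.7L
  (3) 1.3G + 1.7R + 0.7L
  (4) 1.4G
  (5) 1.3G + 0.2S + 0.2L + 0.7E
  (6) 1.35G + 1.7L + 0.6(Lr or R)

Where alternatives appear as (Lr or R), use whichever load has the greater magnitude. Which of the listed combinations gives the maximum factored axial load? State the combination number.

(Lr or R) → R = 50.0 kips.
(1) 0.85(190.4) - 0.6(66.3) = 122.1
(2) 1.35(190.4) + 1.6(66.3) + 0.7(127.3) = 452.2
(3) 1.3(190.4) + 1.7(50.0) + 0.7(127.3) = 421.6
(4) 1.4(190.4) = 266.6
(5) 1.3(190.4) + 0.2(24.4) + 0.2(127.3) + 0.7(66.3) = 324.3
(6) 1.35(190.4) + 1.7(127.3) + 0.6(50.0) = 503.5
The largest value is 503.5 kips from combination 6.

Combination 6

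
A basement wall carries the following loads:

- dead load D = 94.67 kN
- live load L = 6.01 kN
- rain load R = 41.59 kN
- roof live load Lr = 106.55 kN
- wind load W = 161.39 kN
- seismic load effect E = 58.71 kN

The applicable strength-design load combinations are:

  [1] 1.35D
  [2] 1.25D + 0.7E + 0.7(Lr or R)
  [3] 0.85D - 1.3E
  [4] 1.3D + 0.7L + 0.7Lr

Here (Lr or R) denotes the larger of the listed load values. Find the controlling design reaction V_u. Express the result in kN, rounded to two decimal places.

234.02 kN

(Lr or R) → Lr = 106.55 kN.
[1] 1.35(94.67) = 127.80
[2] 1.25(94.67) + 0.7(58.71) + 0.7(106.55) = 234.02
[3] 0.85(94.67) - 1.3(58.71) = 80.47 - 76.32 = 4.15
[4] 1.3(94.67) + 0.7(6.01) + 0.7(106.55) = 201.86
The controlling combination is 2, giving 234.02 kN.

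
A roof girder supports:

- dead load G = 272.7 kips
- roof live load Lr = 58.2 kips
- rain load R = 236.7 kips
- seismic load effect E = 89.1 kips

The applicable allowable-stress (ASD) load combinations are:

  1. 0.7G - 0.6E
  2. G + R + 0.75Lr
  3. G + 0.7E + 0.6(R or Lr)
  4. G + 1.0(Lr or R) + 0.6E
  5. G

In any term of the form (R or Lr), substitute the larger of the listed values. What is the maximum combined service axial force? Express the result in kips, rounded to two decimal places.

(R or Lr) → R = 236.7 kips; (Lr or R) → R = 236.7 kips.
1. 0.7(272.7) - 0.6(89.1) = 190.89 - 53.46 = 137.43
2. 1.0(272.7) + 1.0(236.7) + 0.75(58.2) = 272.70 + 236.70 + 43.65 = 553.05
3. 1.0(272.7) + 0.7(89.1) + 0.6(236.7) = 272.70 + 62.37 + 142.02 = 477.09
4. 1.0(272.7) + 1.0(236.7) + 0.6(89.1) = 272.70 + 236.70 + 53.46 = 562.86
5. 1.0(272.7) = 272.70
Maximum is from combination 4.

562.86 kips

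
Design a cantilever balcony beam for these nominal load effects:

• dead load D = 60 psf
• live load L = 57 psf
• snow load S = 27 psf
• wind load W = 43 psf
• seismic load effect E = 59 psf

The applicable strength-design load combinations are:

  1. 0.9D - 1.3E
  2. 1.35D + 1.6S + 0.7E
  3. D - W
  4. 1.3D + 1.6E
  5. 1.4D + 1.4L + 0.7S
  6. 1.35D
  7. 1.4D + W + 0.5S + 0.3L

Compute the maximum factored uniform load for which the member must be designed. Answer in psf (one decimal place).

182.7 psf

1. 0.9(60) - 1.3(59) = 54.0 - 76.7 = -22.7
2. 1.35(60) + 1.6(27) + 0.7(59) = 81.0 + 43.2 + 41.3 = 165.5
3. 1.0(60) - 1.0(43) = 60.0 - 43.0 = 17.0
4. 1.3(60) + 1.6(59) = 78.0 + 94.4 = 172.4
5. 1.4(60) + 1.4(57) + 0.7(27) = 84.0 + 79.8 + 18.9 = 182.7
6. 1.35(60) = 81.0
7. 1.4(60) + 1.0(43) + 0.5(27) + 0.3(57) = 84.0 + 43.0 + 13.5 + 17.1 = 157.6
Combination 5 governs: q_u = 182.7 psf.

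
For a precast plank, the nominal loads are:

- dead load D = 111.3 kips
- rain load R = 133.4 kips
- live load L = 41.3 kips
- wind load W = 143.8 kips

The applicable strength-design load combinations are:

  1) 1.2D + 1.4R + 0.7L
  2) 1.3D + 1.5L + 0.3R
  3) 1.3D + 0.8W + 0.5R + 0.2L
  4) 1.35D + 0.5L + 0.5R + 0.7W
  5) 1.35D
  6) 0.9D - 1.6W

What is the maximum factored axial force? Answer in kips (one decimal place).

349.2 kips

1) 1.2(111.3) + 1.4(133.4) + 0.7(41.3) = 349.2
2) 1.3(111.3) + 1.5(41.3) + 0.3(133.4) = 144.7 + 62.0 + 40.0 = 246.7
3) 1.3(111.3) + 0.8(143.8) + 0.5(133.4) + 0.2(41.3) = 144.7 + 115.0 + 66.7 + 8.3 = 334.7
4) 1.35(111.3) + 0.5(41.3) + 0.5(133.4) + 0.7(143.8) = 338.3
5) 1.35(111.3) = 150.3
6) 0.9(111.3) - 1.6(143.8) = 100.2 - 230.1 = -129.9
The controlling combination is 1, giving 349.2 kips.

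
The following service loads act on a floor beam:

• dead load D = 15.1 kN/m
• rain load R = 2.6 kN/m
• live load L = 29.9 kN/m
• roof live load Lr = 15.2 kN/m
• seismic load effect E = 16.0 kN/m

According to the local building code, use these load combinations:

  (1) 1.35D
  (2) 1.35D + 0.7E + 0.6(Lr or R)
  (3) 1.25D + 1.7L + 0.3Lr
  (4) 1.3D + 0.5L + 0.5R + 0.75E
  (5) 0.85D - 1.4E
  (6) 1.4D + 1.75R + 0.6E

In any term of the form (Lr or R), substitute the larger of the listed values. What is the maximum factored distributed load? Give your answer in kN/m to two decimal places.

74.27 kN/m

(Lr or R) → Lr = 15.2 kN/m.
(1) 1.35(15.1) = 20.39
(2) 1.35(15.1) + 0.7(16.0) + 0.6(15.2) = 40.71
(3) 1.25(15.1) + 1.7(29.9) + 0.3(15.2) = 74.27
(4) 1.3(15.1) + 0.5(29.9) + 0.5(2.6) + 0.75(16.0) = 47.88
(5) 0.85(15.1) - 1.4(16.0) = -9.57
(6) 1.4(15.1) + 1.75(2.6) + 0.6(16.0) = 35.29
Combination 3 governs: w_u = 74.27 kN/m.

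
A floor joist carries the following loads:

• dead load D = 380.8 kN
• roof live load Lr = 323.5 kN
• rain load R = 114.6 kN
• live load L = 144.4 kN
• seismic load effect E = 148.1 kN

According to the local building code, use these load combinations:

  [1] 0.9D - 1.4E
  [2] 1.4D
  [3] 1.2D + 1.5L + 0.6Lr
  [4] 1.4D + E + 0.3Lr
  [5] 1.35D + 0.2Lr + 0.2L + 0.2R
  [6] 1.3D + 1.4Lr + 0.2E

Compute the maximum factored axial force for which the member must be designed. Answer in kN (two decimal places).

977.56 kN

[1] 0.9(380.8) - 1.4(148.1) = 342.72 - 207.34 = 135.38
[2] 1.4(380.8) = 533.12
[3] 1.2(380.8) + 1.5(144.4) + 0.6(323.5) = 456.96 + 216.60 + 194.10 = 867.66
[4] 1.4(380.8) + 1.0(148.1) + 0.3(323.5) = 533.12 + 148.10 + 97.05 = 778.27
[5] 1.35(380.8) + 0.2(323.5) + 0.2(144.4) + 0.2(114.6) = 514.08 + 64.70 + 28.88 + 22.92 = 630.58
[6] 1.3(380.8) + 1.4(323.5) + 0.2(148.1) = 495.04 + 452.90 + 29.62 = 977.56
The controlling combination is 6, giving 977.56 kN.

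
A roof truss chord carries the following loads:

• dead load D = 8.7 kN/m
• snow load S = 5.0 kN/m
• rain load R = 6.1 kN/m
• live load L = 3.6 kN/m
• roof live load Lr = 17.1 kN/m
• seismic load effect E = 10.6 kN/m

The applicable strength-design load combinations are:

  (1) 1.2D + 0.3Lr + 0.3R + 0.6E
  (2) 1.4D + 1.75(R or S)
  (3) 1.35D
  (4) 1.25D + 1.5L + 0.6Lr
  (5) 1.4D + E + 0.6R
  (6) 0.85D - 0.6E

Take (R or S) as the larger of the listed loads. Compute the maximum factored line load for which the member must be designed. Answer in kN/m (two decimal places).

26.54 kN/m

(R or S) → R = 6.1 kN/m.
(1) 1.2(8.7) + 0.3(17.1) + 0.3(6.1) + 0.6(10.6) = 23.76
(2) 1.4(8.7) + 1.75(6.1) = 22.86
(3) 1.35(8.7) = 11.75
(4) 1.25(8.7) + 1.5(3.6) + 0.6(17.1) = 26.54
(5) 1.4(8.7) + 1.0(10.6) + 0.6(6.1) = 26.44
(6) 0.85(8.7) - 0.6(10.6) = 1.04
The controlling combination is 4, giving 26.54 kN/m.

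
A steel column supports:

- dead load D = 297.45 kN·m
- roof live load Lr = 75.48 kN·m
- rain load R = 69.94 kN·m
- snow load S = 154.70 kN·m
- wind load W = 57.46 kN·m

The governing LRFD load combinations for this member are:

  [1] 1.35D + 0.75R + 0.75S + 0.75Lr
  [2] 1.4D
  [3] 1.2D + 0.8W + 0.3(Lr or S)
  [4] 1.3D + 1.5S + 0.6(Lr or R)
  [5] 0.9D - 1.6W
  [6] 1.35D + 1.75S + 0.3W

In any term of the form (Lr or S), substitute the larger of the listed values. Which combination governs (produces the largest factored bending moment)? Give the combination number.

Combination 6

(Lr or S) → S = 154.70 kN·m; (Lr or R) → Lr = 75.48 kN·m.
[1] 1.35(297.45) + 0.75(69.94) + 0.75(154.70) + 0.75(75.48) = 626.65
[2] 1.4(297.45) = 416.43
[3] 1.2(297.45) + 0.8(57.46) + 0.3(154.70) = 449.32
[4] 1.3(297.45) + 1.5(154.70) + 0.6(75.48) = 664.02
[5] 0.9(297.45) - 1.6(57.46) = 175.77
[6] 1.35(297.45) + 1.75(154.70) + 0.3(57.46) = 689.52
The largest value is 689.52 kN·m from combination 6.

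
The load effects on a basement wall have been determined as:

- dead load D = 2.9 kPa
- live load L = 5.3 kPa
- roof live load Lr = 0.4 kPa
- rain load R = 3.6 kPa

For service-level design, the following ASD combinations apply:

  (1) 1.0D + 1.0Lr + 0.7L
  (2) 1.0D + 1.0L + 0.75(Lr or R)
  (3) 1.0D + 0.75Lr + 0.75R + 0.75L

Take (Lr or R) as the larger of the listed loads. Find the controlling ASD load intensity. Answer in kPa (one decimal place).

10.9 kPa

(Lr or R) → R = 3.6 kPa.
(1) 1.0(2.9) + 1.0(0.4) + 0.7(5.3) = 2.9 + 0.4 + 3.7 = 7.0
(2) 1.0(2.9) + 1.0(5.3) + 0.75(3.6) = 2.9 + 5.3 + 2.7 = 10.9
(3) 1.0(2.9) + 0.75(0.4) + 0.75(3.6) + 0.75(5.3) = 2.9 + 0.3 + 2.7 + 4.0 = 9.9
Maximum is from combination 2.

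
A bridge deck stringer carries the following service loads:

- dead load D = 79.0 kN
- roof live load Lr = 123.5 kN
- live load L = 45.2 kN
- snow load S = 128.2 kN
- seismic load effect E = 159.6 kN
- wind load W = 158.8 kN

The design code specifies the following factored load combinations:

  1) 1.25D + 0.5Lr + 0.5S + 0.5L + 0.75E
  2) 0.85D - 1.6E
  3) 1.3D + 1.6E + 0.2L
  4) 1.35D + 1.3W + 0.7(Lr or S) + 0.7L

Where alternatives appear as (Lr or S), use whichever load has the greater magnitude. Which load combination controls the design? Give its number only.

Combination 4

(Lr or S) → S = 128.2 kN.
1) 1.25(79.0) + 0.5(123.5) + 0.5(128.2) + 0.5(45.2) + 0.75(159.6) = 366.9
2) 0.85(79.0) - 1.6(159.6) = -188.2
3) 1.3(79.0) + 1.6(159.6) + 0.2(45.2) = 367.1
4) 1.35(79.0) + 1.3(158.8) + 0.7(128.2) + 0.7(45.2) = 434.5
The largest value is 434.5 kN from combination 4.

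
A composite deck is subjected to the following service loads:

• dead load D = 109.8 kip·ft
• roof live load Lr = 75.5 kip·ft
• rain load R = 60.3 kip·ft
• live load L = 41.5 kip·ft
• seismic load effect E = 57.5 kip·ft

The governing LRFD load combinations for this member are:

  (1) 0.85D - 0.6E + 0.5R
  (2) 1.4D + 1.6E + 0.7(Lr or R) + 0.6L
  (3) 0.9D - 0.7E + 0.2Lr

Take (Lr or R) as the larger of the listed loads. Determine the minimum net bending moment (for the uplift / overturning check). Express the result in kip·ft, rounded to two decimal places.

73.67 kip·ft

(Lr or R) → Lr = 75.5 kip·ft.
(1) 0.85(109.8) - 0.6(57.5) + 0.5(60.3) = 88.98
(2) 1.4(109.8) + 1.6(57.5) + 0.7(75.5) + 0.6(41.5) = 323.47
(3) 0.9(109.8) - 0.7(57.5) + 0.2(75.5) = 73.67
Combination 3 gives the minimum: 73.67 kip·ft.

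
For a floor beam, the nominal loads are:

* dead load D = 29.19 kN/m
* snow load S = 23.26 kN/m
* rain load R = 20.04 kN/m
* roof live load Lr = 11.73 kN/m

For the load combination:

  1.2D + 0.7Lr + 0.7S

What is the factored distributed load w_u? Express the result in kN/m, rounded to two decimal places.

59.52 kN/m

1.2(29.19) + 0.7(11.73) + 0.7(23.26) = 35.03 + 8.21 + 16.28 = 59.52
w_u = 59.52 kN/m.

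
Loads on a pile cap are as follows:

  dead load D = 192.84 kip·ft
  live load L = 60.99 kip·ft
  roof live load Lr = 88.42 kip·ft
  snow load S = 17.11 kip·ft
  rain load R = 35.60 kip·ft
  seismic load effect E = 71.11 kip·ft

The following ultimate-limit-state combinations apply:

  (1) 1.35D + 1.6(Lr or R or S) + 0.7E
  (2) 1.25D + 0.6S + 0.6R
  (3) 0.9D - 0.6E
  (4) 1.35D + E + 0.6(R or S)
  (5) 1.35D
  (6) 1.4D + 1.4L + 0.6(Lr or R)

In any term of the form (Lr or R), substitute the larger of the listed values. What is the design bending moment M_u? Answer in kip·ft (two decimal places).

451.58 kip·ft

(Lr or R or S) → Lr = 88.42 kip·ft; (R or S) → R = 35.60 kip·ft; (Lr or R) → Lr = 88.42 kip·ft.
(1) 1.35(192.84) + 1.6(88.42) + 0.7(71.11) = 451.58
(2) 1.25(192.84) + 0.6(17.11) + 0.6(35.60) = 272.68
(3) 0.9(192.84) - 0.6(71.11) = 130.89
(4) 1.35(192.84) + 1.0(71.11) + 0.6(35.60) = 352.80
(5) 1.35(192.84) = 260.33
(6) 1.4(192.84) + 1.4(60.99) + 0.6(88.42) = 408.41
Maximum is from combination 1.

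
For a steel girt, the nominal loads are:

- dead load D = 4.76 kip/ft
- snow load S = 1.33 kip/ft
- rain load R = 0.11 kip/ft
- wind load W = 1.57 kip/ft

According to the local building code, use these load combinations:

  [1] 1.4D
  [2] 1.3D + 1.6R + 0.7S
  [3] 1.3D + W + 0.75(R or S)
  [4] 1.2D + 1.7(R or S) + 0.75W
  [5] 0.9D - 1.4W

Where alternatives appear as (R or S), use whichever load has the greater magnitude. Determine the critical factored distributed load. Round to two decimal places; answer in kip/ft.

(R or S) → S = 1.33 kip/ft.
[1] 1.4(4.76) = 6.66
[2] 1.3(4.76) + 1.6(0.11) + 0.7(1.33) = 6.19 + 0.18 + 0.93 = 7.30
[3] 1.3(4.76) + 1.0(1.57) + 0.75(1.33) = 6.19 + 1.57 + 1.00 = 8.76
[4] 1.2(4.76) + 1.7(1.33) + 0.75(1.57) = 5.71 + 2.26 + 1.18 = 9.15
[5] 0.9(4.76) - 1.4(1.57) = 2.09
Maximum is from combination 4.

9.15 kip/ft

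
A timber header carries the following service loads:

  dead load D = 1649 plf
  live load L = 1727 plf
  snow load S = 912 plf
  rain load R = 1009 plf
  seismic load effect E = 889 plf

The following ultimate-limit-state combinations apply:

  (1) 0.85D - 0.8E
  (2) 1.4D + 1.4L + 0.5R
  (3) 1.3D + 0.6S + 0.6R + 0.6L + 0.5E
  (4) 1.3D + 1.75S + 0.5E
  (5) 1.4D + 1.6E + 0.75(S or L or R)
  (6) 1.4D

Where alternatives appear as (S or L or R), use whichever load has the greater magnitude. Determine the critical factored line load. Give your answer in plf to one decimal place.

(S or L or R) → L = 1727 plf.
(1) 0.85(1649) - 0.8(889) = 1401.7 - 711.2 = 690.5
(2) 1.4(1649) + 1.4(1727) + 0.5(1009) = 2308.6 + 2417.8 + 504.5 = 5230.9
(3) 1.3(1649) + 0.6(912) + 0.6(1009) + 0.6(1727) + 0.5(889) = 2143.7 + 547.2 + 605.4 + 1036.2 + 444.5 = 4777.0
(4) 1.3(1649) + 1.75(912) + 0.5(889) = 2143.7 + 1596.0 + 444.5 = 4184.2
(5) 1.4(1649) + 1.6(889) + 0.75(1727) = 2308.6 + 1422.4 + 1295.3 = 5026.3
(6) 1.4(1649) = 2308.6
Maximum is from combination 2.

5230.9 plf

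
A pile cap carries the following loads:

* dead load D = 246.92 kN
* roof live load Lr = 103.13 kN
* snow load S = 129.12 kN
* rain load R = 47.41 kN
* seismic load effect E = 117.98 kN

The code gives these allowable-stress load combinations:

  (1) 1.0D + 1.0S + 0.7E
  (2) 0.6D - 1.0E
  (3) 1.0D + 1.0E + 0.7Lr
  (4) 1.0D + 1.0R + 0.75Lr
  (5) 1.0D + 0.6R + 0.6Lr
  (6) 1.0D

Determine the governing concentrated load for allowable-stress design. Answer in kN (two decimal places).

458.63 kN

(1) 1.0(246.92) + 1.0(129.12) + 0.7(117.98) = 246.92 + 129.12 + 82.59 = 458.63
(2) 0.6(246.92) - 1.0(117.98) = 148.15 - 117.98 = 30.17
(3) 1.0(246.92) + 1.0(117.98) + 0.7(103.13) = 246.92 + 117.98 + 72.19 = 437.09
(4) 1.0(246.92) + 1.0(47.41) + 0.75(103.13) = 246.92 + 47.41 + 77.35 = 371.68
(5) 1.0(246.92) + 0.6(47.41) + 0.6(103.13) = 337.24
(6) 1.0(246.92) = 246.92
The controlling combination is 1, giving 458.63 kN.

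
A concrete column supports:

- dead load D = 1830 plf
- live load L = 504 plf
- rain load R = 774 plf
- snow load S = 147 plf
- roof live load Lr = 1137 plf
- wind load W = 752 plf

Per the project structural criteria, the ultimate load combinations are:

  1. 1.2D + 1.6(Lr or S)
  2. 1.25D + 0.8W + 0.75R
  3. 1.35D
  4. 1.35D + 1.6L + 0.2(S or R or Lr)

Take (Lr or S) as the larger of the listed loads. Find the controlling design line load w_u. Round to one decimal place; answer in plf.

(Lr or S) → Lr = 1137 plf; (S or R or Lr) → Lr = 1137 plf.
1. 1.2(1830) + 1.6(1137) = 2196.0 + 1819.2 = 4015.2
2. 1.25(1830) + 0.8(752) + 0.75(774) = 2287.5 + 601.6 + 580.5 = 3469.6
3. 1.35(1830) = 2470.5
4. 1.35(1830) + 1.6(504) + 0.2(1137) = 2470.5 + 806.4 + 227.4 = 3504.3
Maximum is from combination 1.

4015.2 plf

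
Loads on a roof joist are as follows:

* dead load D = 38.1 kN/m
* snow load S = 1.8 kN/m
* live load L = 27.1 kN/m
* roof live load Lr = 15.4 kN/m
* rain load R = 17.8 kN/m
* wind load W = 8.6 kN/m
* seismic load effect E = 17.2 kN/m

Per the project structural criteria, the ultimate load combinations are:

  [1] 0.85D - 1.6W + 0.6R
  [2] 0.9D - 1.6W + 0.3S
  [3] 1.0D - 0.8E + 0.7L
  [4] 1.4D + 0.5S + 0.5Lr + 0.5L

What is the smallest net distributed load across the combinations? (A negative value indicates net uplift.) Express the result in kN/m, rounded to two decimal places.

[1] 0.85(38.1) - 1.6(8.6) + 0.6(17.8) = 32.39 - 13.76 + 10.68 = 29.31
[2] 0.9(38.1) - 1.6(8.6) + 0.3(1.8) = 34.29 - 13.76 + 0.54 = 21.07
[3] 1.0(38.1) - 0.8(17.2) + 0.7(27.1) = 38.10 - 13.76 + 18.97 = 43.31
[4] 1.4(38.1) + 0.5(1.8) + 0.5(15.4) + 0.5(27.1) = 53.34 + 0.90 + 7.70 + 13.55 = 75.49
Combination 2 gives the minimum: 21.07 kN/m.

21.07 kN/m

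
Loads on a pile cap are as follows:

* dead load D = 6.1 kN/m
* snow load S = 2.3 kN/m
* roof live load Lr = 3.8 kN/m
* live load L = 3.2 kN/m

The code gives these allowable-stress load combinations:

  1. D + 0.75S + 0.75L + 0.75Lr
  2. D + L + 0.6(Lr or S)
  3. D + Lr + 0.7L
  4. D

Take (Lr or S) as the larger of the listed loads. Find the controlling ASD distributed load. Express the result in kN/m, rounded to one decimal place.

(Lr or S) → Lr = 3.8 kN/m.
1. 1.0(6.1) + 0.75(2.3) + 0.75(3.2) + 0.75(3.8) = 6.1 + 1.7 + 2.4 + 2.9 = 13.1
2. 1.0(6.1) + 1.0(3.2) + 0.6(3.8) = 6.1 + 3.2 + 2.3 = 11.6
3. 1.0(6.1) + 1.0(3.8) + 0.7(3.2) = 6.1 + 3.8 + 2.2 = 12.1
4. 1.0(6.1) = 6.1
Combination 1 governs: w = 13.1 kN/m.

13.1 kN/m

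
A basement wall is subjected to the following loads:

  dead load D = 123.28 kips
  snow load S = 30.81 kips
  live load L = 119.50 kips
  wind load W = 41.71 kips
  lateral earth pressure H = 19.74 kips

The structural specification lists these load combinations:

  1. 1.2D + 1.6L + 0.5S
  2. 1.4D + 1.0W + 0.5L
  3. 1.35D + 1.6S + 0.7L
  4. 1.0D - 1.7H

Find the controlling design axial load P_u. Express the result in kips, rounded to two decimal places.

354.54 kips

1. 1.2(123.28) + 1.6(119.50) + 0.5(30.81) = 354.54
2. 1.4(123.28) + 1.0(41.71) + 0.5(119.50) = 172.59 + 41.71 + 59.75 = 274.05
3. 1.35(123.28) + 1.6(30.81) + 0.7(119.50) = 299.37
4. 1.0(123.28) - 1.7(19.74) = 123.28 - 33.56 = 89.72
Combination 1 governs: P_u = 354.54 kips.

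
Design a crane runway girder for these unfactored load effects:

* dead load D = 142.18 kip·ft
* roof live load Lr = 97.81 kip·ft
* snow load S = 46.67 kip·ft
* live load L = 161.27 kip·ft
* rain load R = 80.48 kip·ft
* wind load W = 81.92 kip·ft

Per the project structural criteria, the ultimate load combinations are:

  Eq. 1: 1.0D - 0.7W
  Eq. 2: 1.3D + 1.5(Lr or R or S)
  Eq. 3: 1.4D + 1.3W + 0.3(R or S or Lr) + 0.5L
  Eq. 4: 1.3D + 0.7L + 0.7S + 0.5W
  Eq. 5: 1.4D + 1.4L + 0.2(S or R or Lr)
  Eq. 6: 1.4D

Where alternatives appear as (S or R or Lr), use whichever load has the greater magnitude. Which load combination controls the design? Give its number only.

(Lr or R or S) → Lr = 97.81 kip·ft; (R or S or Lr) → Lr = 97.81 kip·ft; (S or R or Lr) → Lr = 97.81 kip·ft.
Eq. 1: 1.0(142.18) - 0.7(81.92) = 142.18 - 57.34 = 84.84
Eq. 2: 1.3(142.18) + 1.5(97.81) = 184.83 + 146.72 = 331.55
Eq. 3: 1.4(142.18) + 1.3(81.92) + 0.3(97.81) + 0.5(161.27) = 199.05 + 106.50 + 29.34 + 80.64 = 415.53
Eq. 4: 1.3(142.18) + 0.7(161.27) + 0.7(46.67) + 0.5(81.92) = 184.83 + 112.89 + 32.67 + 40.96 = 371.35
Eq. 5: 1.4(142.18) + 1.4(161.27) + 0.2(97.81) = 199.05 + 225.78 + 19.56 = 444.39
Eq. 6: 1.4(142.18) = 199.05
The largest value is 444.39 kip·ft from combination 5.

Combination 5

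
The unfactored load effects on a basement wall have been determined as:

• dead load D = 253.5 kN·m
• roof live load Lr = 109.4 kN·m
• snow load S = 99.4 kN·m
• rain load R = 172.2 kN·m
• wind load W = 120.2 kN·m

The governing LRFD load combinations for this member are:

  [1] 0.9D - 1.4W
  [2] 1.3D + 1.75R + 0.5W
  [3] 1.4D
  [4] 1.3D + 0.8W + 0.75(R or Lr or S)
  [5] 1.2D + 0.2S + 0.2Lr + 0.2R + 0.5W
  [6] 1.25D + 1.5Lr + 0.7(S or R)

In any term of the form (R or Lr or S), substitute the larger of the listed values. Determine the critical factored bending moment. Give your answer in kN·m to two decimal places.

(R or Lr or S) → R = 172.2 kN·m; (S or R) → R = 172.2 kN·m.
[1] 0.9(253.5) - 1.4(120.2) = 59.87
[2] 1.3(253.5) + 1.75(172.2) + 0.5(120.2) = 691.00
[3] 1.4(253.5) = 354.90
[4] 1.3(253.5) + 0.8(120.2) + 0.75(172.2) = 554.86
[5] 1.2(253.5) + 0.2(99.4) + 0.2(109.4) + 0.2(172.2) + 0.5(120.2) = 440.50
[6] 1.25(253.5) + 1.5(109.4) + 0.7(172.2) = 601.52
The controlling combination is 2, giving 691.00 kN·m.

691.00 kN·m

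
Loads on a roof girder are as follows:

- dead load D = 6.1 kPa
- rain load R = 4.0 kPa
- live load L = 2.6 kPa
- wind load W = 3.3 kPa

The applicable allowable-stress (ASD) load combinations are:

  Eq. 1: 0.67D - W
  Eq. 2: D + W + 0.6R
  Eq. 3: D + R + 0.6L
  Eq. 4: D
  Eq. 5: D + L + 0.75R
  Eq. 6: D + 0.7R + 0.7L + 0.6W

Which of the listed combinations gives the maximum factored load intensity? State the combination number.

Eq. 1: 0.67(6.1) - 1.0(3.3) = 4.09 - 3.30 = 0.79
Eq. 2: 1.0(6.1) + 1.0(3.3) + 0.6(4.0) = 6.10 + 3.30 + 2.40 = 11.80
Eq. 3: 1.0(6.1) + 1.0(4.0) + 0.6(2.6) = 6.10 + 4.00 + 1.56 = 11.66
Eq. 4: 1.0(6.1) = 6.10
Eq. 5: 1.0(6.1) + 1.0(2.6) + 0.75(4.0) = 6.10 + 2.60 + 3.00 = 11.70
Eq. 6: 1.0(6.1) + 0.7(4.0) + 0.7(2.6) + 0.6(3.3) = 6.10 + 2.80 + 1.82 + 1.98 = 12.70
The largest value is 12.70 kPa from combination 6.

Combination 6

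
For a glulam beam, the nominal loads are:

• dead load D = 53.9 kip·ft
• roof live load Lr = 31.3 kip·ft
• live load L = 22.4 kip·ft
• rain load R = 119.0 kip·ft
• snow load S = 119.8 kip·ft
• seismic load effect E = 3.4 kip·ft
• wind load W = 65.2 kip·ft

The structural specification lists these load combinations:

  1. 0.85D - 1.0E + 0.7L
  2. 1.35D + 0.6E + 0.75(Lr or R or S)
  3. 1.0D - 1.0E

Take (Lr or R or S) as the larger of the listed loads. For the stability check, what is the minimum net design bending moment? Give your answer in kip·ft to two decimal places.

50.50 kip·ft

(Lr or R or S) → S = 119.8 kip·ft.
1. 0.85(53.9) - 1.0(3.4) + 0.7(22.4) = 45.82 - 3.40 + 15.68 = 58.10
2. 1.35(53.9) + 0.6(3.4) + 0.75(119.8) = 72.77 + 2.04 + 89.85 = 164.66
3. 1.0(53.9) - 1.0(3.4) = 53.90 - 3.40 = 50.50
Combination 3 gives the minimum: 50.50 kip·ft.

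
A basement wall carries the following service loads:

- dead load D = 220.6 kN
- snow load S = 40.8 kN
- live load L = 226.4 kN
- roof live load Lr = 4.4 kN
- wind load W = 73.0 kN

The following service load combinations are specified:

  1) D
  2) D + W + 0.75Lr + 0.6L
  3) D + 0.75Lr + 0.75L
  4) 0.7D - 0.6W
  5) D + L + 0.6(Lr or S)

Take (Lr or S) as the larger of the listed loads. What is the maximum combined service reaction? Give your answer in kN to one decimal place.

471.5 kN

(Lr or S) → S = 40.8 kN.
1) 1.0(220.6) = 220.6
2) 1.0(220.6) + 1.0(73.0) + 0.75(4.4) + 0.6(226.4) = 220.6 + 73.0 + 3.3 + 135.8 = 432.7
3) 1.0(220.6) + 0.75(4.4) + 0.75(226.4) = 220.6 + 3.3 + 169.8 = 393.7
4) 0.7(220.6) - 0.6(73.0) = 154.4 - 43.8 = 110.6
5) 1.0(220.6) + 1.0(226.4) + 0.6(40.8) = 220.6 + 226.4 + 24.5 = 471.5
The controlling combination is 5, giving 471.5 kN.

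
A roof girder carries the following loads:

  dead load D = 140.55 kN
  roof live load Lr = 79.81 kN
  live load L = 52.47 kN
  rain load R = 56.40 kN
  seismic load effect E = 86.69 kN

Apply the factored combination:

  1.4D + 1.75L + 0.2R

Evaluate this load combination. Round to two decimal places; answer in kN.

299.87 kN

1.4(140.55) + 1.75(52.47) + 0.2(56.40) = 196.77 + 91.82 + 11.28 = 299.87
V_u = 299.87 kN.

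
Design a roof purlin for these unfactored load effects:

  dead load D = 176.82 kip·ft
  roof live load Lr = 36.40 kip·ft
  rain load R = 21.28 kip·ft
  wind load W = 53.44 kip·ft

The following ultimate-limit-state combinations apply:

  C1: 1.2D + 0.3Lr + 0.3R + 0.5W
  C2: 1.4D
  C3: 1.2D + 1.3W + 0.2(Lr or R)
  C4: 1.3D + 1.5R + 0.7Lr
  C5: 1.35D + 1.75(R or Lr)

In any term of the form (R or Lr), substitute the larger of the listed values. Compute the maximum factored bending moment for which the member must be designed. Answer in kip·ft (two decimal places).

(Lr or R) → Lr = 36.40 kip·ft; (R or Lr) → Lr = 36.40 kip·ft.
C1: 1.2(176.82) + 0.3(36.40) + 0.3(21.28) + 0.5(53.44) = 256.21
C2: 1.4(176.82) = 247.55
C3: 1.2(176.82) + 1.3(53.44) + 0.2(36.40) = 288.94
C4: 1.3(176.82) + 1.5(21.28) + 0.7(36.40) = 229.87 + 31.92 + 25.48 = 287.27
C5: 1.35(176.82) + 1.75(36.40) = 238.71 + 63.70 = 302.41
Combination 5 governs: M_u = 302.41 kip·ft.

302.41 kip·ft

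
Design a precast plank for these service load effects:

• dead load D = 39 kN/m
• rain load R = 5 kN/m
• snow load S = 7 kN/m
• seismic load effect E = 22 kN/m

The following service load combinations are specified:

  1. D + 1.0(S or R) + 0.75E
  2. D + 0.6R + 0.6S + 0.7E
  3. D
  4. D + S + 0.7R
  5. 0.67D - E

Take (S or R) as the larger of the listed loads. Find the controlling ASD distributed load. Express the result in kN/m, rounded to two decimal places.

62.50 kN/m

(S or R) → S = 7 kN/m.
1. 1.0(39) + 1.0(7) + 0.75(22) = 39.00 + 7.00 + 16.50 = 62.50
2. 1.0(39) + 0.6(5) + 0.6(7) + 0.7(22) = 39.00 + 3.00 + 4.20 + 15.40 = 61.60
3. 1.0(39) = 39.00
4. 1.0(39) + 1.0(7) + 0.7(5) = 39.00 + 7.00 + 3.50 = 49.50
5. 0.67(39) - 1.0(22) = 26.13 - 22.00 = 4.13
The controlling combination is 1, giving 62.50 kN/m.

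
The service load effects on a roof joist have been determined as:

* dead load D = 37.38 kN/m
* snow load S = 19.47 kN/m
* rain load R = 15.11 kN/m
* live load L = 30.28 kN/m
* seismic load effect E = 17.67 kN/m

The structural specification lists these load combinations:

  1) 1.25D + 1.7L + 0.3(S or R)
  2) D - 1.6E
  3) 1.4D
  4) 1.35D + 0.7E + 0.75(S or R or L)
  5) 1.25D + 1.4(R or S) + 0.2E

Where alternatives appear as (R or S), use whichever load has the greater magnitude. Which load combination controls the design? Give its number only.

(S or R) → S = 19.47 kN/m; (S or R or L) → L = 30.28 kN/m; (R or S) → S = 19.47 kN/m.
1) 1.25(37.38) + 1.7(30.28) + 0.3(19.47) = 104.04
2) 1.0(37.38) - 1.6(17.67) = 37.38 - 28.27 = 9.11
3) 1.4(37.38) = 52.33
4) 1.35(37.38) + 0.7(17.67) + 0.75(30.28) = 50.46 + 12.37 + 22.71 = 85.54
5) 1.25(37.38) + 1.4(19.47) + 0.2(17.67) = 46.73 + 27.26 + 3.53 = 77.52
The largest value is 104.04 kN/m from combination 1.

Combination 1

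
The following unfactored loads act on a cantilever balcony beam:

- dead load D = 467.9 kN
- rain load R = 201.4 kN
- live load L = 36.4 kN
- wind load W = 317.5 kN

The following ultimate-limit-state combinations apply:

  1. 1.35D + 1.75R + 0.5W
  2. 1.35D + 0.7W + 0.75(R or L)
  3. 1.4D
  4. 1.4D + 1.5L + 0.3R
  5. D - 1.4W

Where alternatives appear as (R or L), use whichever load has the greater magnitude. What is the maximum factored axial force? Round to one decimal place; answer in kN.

1142.9 kN

(R or L) → R = 201.4 kN.
1. 1.35(467.9) + 1.75(201.4) + 0.5(317.5) = 1142.9
2. 1.35(467.9) + 0.7(317.5) + 0.75(201.4) = 1005.0
3. 1.4(467.9) = 655.1
4. 1.4(467.9) + 1.5(36.4) + 0.3(201.4) = 655.1 + 54.6 + 60.4 = 770.1
5. 1.0(467.9) - 1.4(317.5) = 467.9 - 444.5 = 23.4
The controlling combination is 1, giving 1142.9 kN.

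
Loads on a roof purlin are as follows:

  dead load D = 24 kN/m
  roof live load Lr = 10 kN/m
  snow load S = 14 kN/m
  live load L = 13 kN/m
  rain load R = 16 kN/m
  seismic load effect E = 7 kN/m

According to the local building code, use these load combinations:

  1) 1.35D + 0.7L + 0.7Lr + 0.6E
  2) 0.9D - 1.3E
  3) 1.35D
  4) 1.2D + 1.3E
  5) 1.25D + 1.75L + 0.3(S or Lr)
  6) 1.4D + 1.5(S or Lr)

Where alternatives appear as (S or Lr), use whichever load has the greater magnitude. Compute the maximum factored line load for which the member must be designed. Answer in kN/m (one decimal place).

57.0 kN/m

(S or Lr) → S = 14 kN/m.
1) 1.35(24) + 0.7(13) + 0.7(10) + 0.6(7) = 32.4 + 9.1 + 7.0 + 4.2 = 52.7
2) 0.9(24) - 1.3(7) = 21.6 - 9.1 = 12.5
3) 1.35(24) = 32.4
4) 1.2(24) + 1.3(7) = 28.8 + 9.1 = 37.9
5) 1.25(24) + 1.75(13) + 0.3(14) = 30.0 + 22.8 + 4.2 = 57.0
6) 1.4(24) + 1.5(14) = 33.6 + 21.0 = 54.6
The controlling combination is 5, giving 57.0 kN/m.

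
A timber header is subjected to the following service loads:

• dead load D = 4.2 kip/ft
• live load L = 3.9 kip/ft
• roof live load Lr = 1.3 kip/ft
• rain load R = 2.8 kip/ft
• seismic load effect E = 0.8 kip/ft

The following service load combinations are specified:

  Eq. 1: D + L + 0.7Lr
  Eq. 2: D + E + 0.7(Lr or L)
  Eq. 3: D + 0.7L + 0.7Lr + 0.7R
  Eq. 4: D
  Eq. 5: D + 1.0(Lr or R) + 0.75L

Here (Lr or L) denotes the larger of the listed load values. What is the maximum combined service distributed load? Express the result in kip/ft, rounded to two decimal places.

(Lr or L) → L = 3.9 kip/ft; (Lr or R) → R = 2.8 kip/ft.
Eq. 1: 1.0(4.2) + 1.0(3.9) + 0.7(1.3) = 9.01
Eq. 2: 1.0(4.2) + 1.0(0.8) + 0.7(3.9) = 7.73
Eq. 3: 1.0(4.2) + 0.7(3.9) + 0.7(1.3) + 0.7(2.8) = 9.80
Eq. 4: 1.0(4.2) = 4.20
Eq. 5: 1.0(4.2) + 1.0(2.8) + 0.75(3.9) = 9.93
Combination 5 governs: w = 9.93 kip/ft.

9.93 kip/ft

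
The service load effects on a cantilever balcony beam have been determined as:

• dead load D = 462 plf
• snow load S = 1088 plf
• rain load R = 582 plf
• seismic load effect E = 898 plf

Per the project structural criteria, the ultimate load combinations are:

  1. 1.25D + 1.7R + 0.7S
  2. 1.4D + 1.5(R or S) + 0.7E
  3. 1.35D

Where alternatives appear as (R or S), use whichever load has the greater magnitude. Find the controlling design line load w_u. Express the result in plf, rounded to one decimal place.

2907.4 plf

(R or S) → S = 1088 plf.
1. 1.25(462) + 1.7(582) + 0.7(1088) = 2328.5
2. 1.4(462) + 1.5(1088) + 0.7(898) = 2907.4
3. 1.35(462) = 623.7
Combination 2 governs: w_u = 2907.4 plf.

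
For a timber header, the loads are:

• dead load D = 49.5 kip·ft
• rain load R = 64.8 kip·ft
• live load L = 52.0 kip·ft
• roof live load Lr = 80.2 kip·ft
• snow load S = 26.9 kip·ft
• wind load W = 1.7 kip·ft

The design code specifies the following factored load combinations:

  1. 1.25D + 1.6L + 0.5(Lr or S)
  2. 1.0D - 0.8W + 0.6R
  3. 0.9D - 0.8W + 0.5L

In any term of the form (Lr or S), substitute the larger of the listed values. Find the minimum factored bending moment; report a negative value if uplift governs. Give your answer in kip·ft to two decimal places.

69.19 kip·ft

(Lr or S) → Lr = 80.2 kip·ft.
1. 1.25(49.5) + 1.6(52.0) + 0.5(80.2) = 61.88 + 83.20 + 40.10 = 185.18
2. 1.0(49.5) - 0.8(1.7) + 0.6(64.8) = 49.50 - 1.36 + 38.88 = 87.02
3. 0.9(49.5) - 0.8(1.7) + 0.5(52.0) = 44.55 - 1.36 + 26.00 = 69.19
Combination 3 gives the minimum: 69.19 kip·ft.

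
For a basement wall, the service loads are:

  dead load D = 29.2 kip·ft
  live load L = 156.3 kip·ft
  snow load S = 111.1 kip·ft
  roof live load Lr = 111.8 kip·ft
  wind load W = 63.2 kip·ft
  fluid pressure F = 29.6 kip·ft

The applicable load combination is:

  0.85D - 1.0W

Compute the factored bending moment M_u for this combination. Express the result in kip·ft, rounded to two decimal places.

0.85(29.2) - 1.0(63.2) = -38.38
M_u = -38.38 kip·ft.

-38.38 kip·ft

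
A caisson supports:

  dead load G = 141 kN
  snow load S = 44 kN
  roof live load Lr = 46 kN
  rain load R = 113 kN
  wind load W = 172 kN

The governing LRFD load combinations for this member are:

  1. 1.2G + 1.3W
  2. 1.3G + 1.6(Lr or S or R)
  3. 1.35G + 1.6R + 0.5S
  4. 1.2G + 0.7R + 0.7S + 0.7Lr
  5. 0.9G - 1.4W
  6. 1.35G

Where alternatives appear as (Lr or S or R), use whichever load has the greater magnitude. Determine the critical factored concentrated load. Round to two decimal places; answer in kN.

393.15 kN

(Lr or S or R) → R = 113 kN.
1. 1.2(141) + 1.3(172) = 169.20 + 223.60 = 392.80
2. 1.3(141) + 1.6(113) = 183.30 + 180.80 = 364.10
3. 1.35(141) + 1.6(113) + 0.5(44) = 190.35 + 180.80 + 22.00 = 393.15
4. 1.2(141) + 0.7(113) + 0.7(44) + 0.7(46) = 169.20 + 79.10 + 30.80 + 32.20 = 311.30
5. 0.9(141) - 1.4(172) = 126.90 - 240.80 = -113.90
6. 1.35(141) = 190.35
Combination 3 governs: P_u = 393.15 kN.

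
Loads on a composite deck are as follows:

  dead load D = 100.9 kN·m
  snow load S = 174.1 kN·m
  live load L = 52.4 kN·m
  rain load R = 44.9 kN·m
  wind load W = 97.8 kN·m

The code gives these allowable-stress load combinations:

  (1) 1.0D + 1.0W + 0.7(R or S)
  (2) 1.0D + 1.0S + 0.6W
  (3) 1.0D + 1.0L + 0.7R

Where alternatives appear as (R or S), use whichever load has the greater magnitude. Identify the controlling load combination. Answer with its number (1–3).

(R or S) → S = 174.1 kN·m.
(1) 1.0(100.9) + 1.0(97.8) + 0.7(174.1) = 100.90 + 97.80 + 121.87 = 320.57
(2) 1.0(100.9) + 1.0(174.1) + 0.6(97.8) = 100.90 + 174.10 + 58.68 = 333.68
(3) 1.0(100.9) + 1.0(52.4) + 0.7(44.9) = 100.90 + 52.40 + 31.43 = 184.73
The largest value is 333.68 kN·m from combination 2.

Combination 2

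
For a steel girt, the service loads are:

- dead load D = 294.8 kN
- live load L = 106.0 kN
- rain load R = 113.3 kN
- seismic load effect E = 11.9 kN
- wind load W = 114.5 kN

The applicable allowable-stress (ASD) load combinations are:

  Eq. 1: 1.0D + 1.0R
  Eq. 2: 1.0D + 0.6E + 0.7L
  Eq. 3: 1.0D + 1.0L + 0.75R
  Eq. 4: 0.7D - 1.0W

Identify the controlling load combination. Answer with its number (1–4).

Eq. 1: 1.0(294.8) + 1.0(113.3) = 294.80 + 113.30 = 408.10
Eq. 2: 1.0(294.8) + 0.6(11.9) + 0.7(106.0) = 294.80 + 7.14 + 74.20 = 376.14
Eq. 3: 1.0(294.8) + 1.0(106.0) + 0.75(113.3) = 294.80 + 106.00 + 84.98 = 485.78
Eq. 4: 0.7(294.8) - 1.0(114.5) = 206.36 - 114.50 = 91.86
The largest value is 485.78 kN from combination 3.

Combination 3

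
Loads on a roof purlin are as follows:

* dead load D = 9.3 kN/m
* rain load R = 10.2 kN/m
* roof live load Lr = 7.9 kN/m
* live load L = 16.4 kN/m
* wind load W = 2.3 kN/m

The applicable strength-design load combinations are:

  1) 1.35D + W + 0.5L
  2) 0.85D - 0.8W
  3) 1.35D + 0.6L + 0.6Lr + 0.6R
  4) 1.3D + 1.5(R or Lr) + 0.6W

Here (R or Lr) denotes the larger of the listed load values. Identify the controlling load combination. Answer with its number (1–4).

Combination 3

(R or Lr) → R = 10.2 kN/m.
1) 1.35(9.3) + 1.0(2.3) + 0.5(16.4) = 12.56 + 2.30 + 8.20 = 23.06
2) 0.85(9.3) - 0.8(2.3) = 7.91 - 1.84 = 6.07
3) 1.35(9.3) + 0.6(16.4) + 0.6(7.9) + 0.6(10.2) = 12.56 + 9.84 + 4.74 + 6.12 = 33.26
4) 1.3(9.3) + 1.5(10.2) + 0.6(2.3) = 12.09 + 15.30 + 1.38 = 28.77
The largest value is 33.26 kN/m from combination 3.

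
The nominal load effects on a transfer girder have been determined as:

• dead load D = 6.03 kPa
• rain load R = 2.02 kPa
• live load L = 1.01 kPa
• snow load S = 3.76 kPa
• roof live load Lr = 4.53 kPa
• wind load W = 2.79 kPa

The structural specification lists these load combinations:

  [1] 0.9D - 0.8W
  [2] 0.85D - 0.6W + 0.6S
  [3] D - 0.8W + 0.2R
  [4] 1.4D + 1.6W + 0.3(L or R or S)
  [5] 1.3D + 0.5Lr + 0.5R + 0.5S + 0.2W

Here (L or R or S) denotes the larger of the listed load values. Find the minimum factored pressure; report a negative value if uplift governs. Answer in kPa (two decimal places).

(L or R or S) → S = 3.76 kPa.
[1] 0.9(6.03) - 0.8(2.79) = 3.20
[2] 0.85(6.03) - 0.6(2.79) + 0.6(3.76) = 5.71
[3] 1.0(6.03) - 0.8(2.79) + 0.2(2.02) = 4.20
[4] 1.4(6.03) + 1.6(2.79) + 0.3(3.76) = 14.03
[5] 1.3(6.03) + 0.5(4.53) + 0.5(2.02) + 0.5(3.76) + 0.2(2.79) = 13.55
Combination 1 gives the minimum: 3.20 kPa.

3.20 kPa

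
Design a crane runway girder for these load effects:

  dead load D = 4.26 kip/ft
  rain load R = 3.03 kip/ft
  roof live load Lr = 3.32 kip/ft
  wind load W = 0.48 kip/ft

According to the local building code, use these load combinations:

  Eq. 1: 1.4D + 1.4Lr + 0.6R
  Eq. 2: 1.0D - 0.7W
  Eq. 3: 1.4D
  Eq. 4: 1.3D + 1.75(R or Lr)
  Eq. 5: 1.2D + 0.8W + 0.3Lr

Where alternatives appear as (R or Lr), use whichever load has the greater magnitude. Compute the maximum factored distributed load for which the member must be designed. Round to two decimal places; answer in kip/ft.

(R or Lr) → Lr = 3.32 kip/ft.
Eq. 1: 1.4(4.26) + 1.4(3.32) + 0.6(3.03) = 5.96 + 4.65 + 1.82 = 12.43
Eq. 2: 1.0(4.26) - 0.7(0.48) = 4.26 - 0.34 = 3.92
Eq. 3: 1.4(4.26) = 5.96
Eq. 4: 1.3(4.26) + 1.75(3.32) = 5.54 + 5.81 = 11.35
Eq. 5: 1.2(4.26) + 0.8(0.48) + 0.3(3.32) = 5.11 + 0.38 + 1.00 = 6.49
Maximum is from combination 1.

12.43 kip/ft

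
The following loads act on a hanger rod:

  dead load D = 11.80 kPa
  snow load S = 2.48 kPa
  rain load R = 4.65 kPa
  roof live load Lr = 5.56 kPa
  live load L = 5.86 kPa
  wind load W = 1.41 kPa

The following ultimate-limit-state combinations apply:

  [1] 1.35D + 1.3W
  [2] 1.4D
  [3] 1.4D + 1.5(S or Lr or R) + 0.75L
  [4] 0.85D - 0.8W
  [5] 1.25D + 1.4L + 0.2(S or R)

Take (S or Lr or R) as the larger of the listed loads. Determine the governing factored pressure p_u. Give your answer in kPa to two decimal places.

(S or Lr or R) → Lr = 5.56 kPa; (S or R) → R = 4.65 kPa.
[1] 1.35(11.80) + 1.3(1.41) = 15.93 + 1.83 = 17.76
[2] 1.4(11.80) = 16.52
[3] 1.4(11.80) + 1.5(5.56) + 0.75(5.86) = 16.52 + 8.34 + 4.40 = 29.26
[4] 0.85(11.80) - 0.8(1.41) = 10.03 - 1.13 = 8.90
[5] 1.25(11.80) + 1.4(5.86) + 0.2(4.65) = 14.75 + 8.20 + 0.93 = 23.88
Maximum is from combination 3.

29.26 kPa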